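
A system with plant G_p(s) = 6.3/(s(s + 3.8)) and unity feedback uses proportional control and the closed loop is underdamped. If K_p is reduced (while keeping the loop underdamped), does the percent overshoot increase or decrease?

decrease

ζ = 3.8/(2√(6.3K_p)) rises as K_p falls; higher damping means less overshoot.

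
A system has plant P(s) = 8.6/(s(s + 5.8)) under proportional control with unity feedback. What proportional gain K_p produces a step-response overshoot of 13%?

K_p = 3.3

From %OS = 100·exp(−πζ/√(1−ζ²)) = 13%, ζ = −ln(0.13)/√(π²+ln²(0.13)) = 0.5446.
Characteristic equation s² + 5.8s + 8.6K_p = 0 gives ζ = 5.8/(2√(8.6K_p)).
Setting ζ = 0.5446: √(8.6K_p) = 5.8/(2·0.5446) = 5.325, so K_p = 28.35/8.6 = 3.3.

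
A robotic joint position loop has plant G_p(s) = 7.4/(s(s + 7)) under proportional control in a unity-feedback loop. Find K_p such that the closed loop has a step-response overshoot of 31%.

From %OS = 100·exp(−πζ/√(1−ζ²)) = 31%, ζ = −ln(0.31)/√(π²+ln²(0.31)) = 0.3493.
Characteristic equation s² + 7s + 7.4K_p = 0 gives ζ = 7/(2√(7.4K_p)).
Setting ζ = 0.3493: √(7.4K_p) = 7/(2·0.3493) = 10.02, so K_p = 100.4/7.4 = 13.6.

K_p = 13.6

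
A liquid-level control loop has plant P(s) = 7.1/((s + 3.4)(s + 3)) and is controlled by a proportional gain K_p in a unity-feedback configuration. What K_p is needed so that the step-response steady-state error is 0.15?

Steady-state error for a unit step on this type-0 loop is 1/(1 + K_p·P(0)).
P(0) = 0.6961. Require 1/(1 + K_p·0.6961) = 0.15, so 1 + 0.6961·K_p = 6.667.
K_p = (6.667 − 1)/0.6961 = 8.14.

K_p = 8.14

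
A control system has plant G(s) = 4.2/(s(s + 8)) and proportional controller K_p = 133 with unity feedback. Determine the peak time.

T_p = 0.135 s

The closed-loop denominator s² + 8s + 558.6 gives ω_n = √558.6 = 23.63 and ζ = 8/(2ω_n) = 0.1692.
Damped frequency ω_d = ω_n√(1−ζ²) = 23.29 rad/s, so peak time T_p = π/ω_d = 0.135 s.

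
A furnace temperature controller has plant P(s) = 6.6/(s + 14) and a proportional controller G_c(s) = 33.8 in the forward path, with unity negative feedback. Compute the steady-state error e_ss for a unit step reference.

The loop is type 0. Static position error constant K_pos = G_c(0)·P(0) = 33.8·0.4714 = 15.93.
Steady-state error to a unit step: e_ss = 1/(1+K_pos) = 1/16.93 = 0.0591.

0.0591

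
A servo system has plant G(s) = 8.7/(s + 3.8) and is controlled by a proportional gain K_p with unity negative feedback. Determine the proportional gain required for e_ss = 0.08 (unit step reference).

K_p = 5.02

The loop is type 0, so e_ss(step) = 1/(1 + K_pos) with K_pos = K_p·G(0).
G(0) = 2.289. Require 1/(1 + K_p·2.289) = 0.08, so 1 + 2.289·K_p = 12.5.
K_p = (12.5 − 1)/2.289 = 5.02.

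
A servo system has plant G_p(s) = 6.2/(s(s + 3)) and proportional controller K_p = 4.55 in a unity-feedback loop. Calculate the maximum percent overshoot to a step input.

39.7%

Closed-loop characteristic equation: s² + 3s + 28.21 = 0, so ω_n = 5.311 rad/s and ζ = 3/(2·5.311) = 0.2824.
%OS = 100·exp(−πζ/√(1−ζ²)) = 100·exp(−π·0.2824/√0.9202) = 39.7%.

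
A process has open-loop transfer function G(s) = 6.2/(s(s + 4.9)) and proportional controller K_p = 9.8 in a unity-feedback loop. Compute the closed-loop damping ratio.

ζ = 0.314

1 + K_p·G(s) = 0 gives s² + 4.9s + 60.76 = 0.
Matching s² + 2ζω_n s + ω_n²: ω_n = √60.76 = 7.795 rad/s and 2ζω_n = 4.9, so ζ = 4.9/(2·7.795) = 0.314.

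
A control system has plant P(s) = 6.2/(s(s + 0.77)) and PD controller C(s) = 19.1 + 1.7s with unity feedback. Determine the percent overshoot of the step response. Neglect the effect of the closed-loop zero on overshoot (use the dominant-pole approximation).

14.8%

Forward path: (19.1 + 1.7s)·6.2/(s(s+0.77)). The closed-loop characteristic equation is s² + (0.77 + 6.2·1.7)s + 6.2·19.1 = 0.
That is s² + 11.31s + 118.4 = 0, so ω_n = 10.88 rad/s and ζ = 11.31/(2·10.88) = 0.5197.
%OS = 100·exp(−πζ/√(1−ζ²)) = 14.8%.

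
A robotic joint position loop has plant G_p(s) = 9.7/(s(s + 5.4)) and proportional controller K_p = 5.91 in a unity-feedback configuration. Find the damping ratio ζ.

1 + K_p·G_p(s) = 0 gives s² + 5.4s + 57.33 = 0.
So ω_n² = 57.33 ⇒ ω_n = 7.571 rad/s, and ζ = 5.4/(2ω_n) = 0.357.

ζ = 0.357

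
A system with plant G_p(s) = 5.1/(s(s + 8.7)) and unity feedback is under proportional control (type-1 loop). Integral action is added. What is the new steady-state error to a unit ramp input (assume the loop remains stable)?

The integrator raises the loop to type 2, so K_v → ∞ and e_ss to a ramp is zero.

0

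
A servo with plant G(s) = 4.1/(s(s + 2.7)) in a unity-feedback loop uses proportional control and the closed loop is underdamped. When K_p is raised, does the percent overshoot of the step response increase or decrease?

increase

Characteristic equation s² + 2.7s + K_p·4.1 = 0: raising K_p raises ω_n while 2ζω_n = 2.7 is fixed, so ζ falls and overshoot grows.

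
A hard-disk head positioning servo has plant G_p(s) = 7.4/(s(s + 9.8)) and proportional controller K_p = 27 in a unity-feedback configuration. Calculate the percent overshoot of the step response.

Closed-loop characteristic equation: s² + 9.8s + 199.8 = 0, so ω_n = 14.14 rad/s and ζ = 9.8/(2·14.14) = 0.3467.
%OS = 100·exp(−πζ/√(1−ζ²)) = 100·exp(−π·0.3467/√0.8798) = 31.3%.

31.3%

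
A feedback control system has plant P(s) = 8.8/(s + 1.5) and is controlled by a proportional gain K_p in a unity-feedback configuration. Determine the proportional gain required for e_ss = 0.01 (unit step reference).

K_p = 16.9

Steady-state error for a unit step on this type-0 loop is 1/(1 + K_p·P(0)).
P(0) = 5.867. Require 1/(1 + K_p·5.867) = 0.01, so 1 + 5.867·K_p = 100.
K_p = (100 − 1)/5.867 = 16.9.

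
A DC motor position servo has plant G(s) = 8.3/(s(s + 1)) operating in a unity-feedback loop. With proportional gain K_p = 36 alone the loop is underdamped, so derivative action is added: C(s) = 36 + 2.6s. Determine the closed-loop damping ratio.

Forward path: (36 + 2.6s)·8.3/(s(s+1)). The closed-loop characteristic equation is s² + (1 + 8.3·2.6)s + 8.3·36 = 0.
That is s² + 22.58s + 298.8 = 0, so ω_n = 17.29 rad/s and ζ = 22.58/(2·17.29) = 0.6531.

ζ = 0.653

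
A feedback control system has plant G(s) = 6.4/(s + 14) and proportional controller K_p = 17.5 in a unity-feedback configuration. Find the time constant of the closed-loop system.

τ = 0.00794 s

Closed-loop transfer function: T(s) = K_p·G(s)/(1 + K_p·G(s)) = 112/(s + 14 + 112) = 112/(s + 126).
Time constant τ = 1/126 = 0.00794 s.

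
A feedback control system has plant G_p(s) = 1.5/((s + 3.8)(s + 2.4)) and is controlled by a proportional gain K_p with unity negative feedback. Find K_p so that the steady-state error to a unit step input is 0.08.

K_p = 69.9

Steady-state error for a unit step on this type-0 loop is 1/(1 + K_p·G_p(0)).
G_p(0) = 0.1645. Require 1/(1 + K_p·0.1645) = 0.08, so 1 + 0.1645·K_p = 12.5.
K_p = (12.5 − 1)/0.1645 = 69.9.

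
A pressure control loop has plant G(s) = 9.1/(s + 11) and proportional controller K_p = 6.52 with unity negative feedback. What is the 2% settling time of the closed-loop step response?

T_s ≈ 0.0569 s

Closed-loop transfer function: T(s) = K_p·G(s)/(1 + K_p·G(s)) = 59.33/(s + 11 + 59.33) = 59.33/(s + 70.33).
Time constant τ = 1/70.33 = 0.01422 s, so the 2% settling time is about 4τ = 0.0569 s.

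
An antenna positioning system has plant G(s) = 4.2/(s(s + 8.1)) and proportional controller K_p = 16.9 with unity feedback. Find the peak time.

T_p = 0.425 s

Closed-loop characteristic equation: s² + 8.1s + 70.98 = 0, so ω_n = 8.425 rad/s and ζ = 8.1/(2·8.425) = 0.4807.
Damped frequency ω_d = ω_n√(1−ζ²) = 7.388 rad/s, so peak time T_p = π/ω_d = 0.425 s.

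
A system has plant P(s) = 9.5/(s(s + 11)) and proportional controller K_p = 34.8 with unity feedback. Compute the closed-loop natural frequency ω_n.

ω_n = 18.2 rad/s

1 + K_p·P(s) = 0 gives s² + 11s + 330.6 = 0.
Matching s² + 2ζω_n s + ω_n²: ω_n = √330.6 = 18.18 rad/s and 2ζω_n = 11, so ζ = 11/(2·18.18) = 0.302.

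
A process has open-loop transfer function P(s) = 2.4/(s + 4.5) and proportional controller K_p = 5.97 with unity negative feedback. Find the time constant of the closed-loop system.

τ = 0.0531 s

Closed-loop transfer function: T(s) = K_p·P(s)/(1 + K_p·P(s)) = 14.33/(s + 4.5 + 14.33) = 14.33/(s + 18.83).
Time constant τ = 1/18.83 = 0.0531 s.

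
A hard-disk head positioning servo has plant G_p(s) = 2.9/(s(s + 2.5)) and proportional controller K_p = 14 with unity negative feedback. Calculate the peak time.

T_p = 0.503 s

Closed-loop characteristic equation: s² + 2.5s + 40.6 = 0, so ω_n = 6.372 rad/s and ζ = 2.5/(2·6.372) = 0.1962.
Damped frequency ω_d = ω_n√(1−ζ²) = 6.248 rad/s, so peak time T_p = π/ω_d = 0.503 s.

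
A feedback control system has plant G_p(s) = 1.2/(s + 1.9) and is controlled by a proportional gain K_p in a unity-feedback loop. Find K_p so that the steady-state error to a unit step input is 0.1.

K_p = 14.2

The loop is type 0, so e_ss(step) = 1/(1 + K_pos) with K_pos = K_p·G_p(0).
G_p(0) = 0.6316. Require 1/(1 + K_p·0.6316) = 0.1, so 1 + 0.6316·K_p = 10.
K_p = (10 − 1)/0.6316 = 14.2.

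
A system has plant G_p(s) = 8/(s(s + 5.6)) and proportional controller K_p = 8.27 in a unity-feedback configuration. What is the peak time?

Closed-loop characteristic equation: s² + 5.6s + 66.16 = 0, so ω_n = 8.134 rad/s and ζ = 5.6/(2·8.134) = 0.3442.
Damped frequency ω_d = ω_n√(1−ζ²) = 7.637 rad/s, so peak time T_p = π/ω_d = 0.411 s.

T_p = 0.411 s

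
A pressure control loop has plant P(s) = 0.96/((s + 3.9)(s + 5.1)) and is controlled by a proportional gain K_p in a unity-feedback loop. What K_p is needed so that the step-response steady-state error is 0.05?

K_p = 394

Steady-state error for a unit step on this type-0 loop is 1/(1 + K_p·P(0)).
P(0) = 0.04827. Require 1/(1 + K_p·0.04827) = 0.05, so 1 + 0.04827·K_p = 20.
K_p = (20 − 1)/0.04827 = 394.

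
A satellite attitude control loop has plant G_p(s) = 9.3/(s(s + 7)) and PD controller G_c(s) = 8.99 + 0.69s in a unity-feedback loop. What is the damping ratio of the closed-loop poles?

Forward path: (8.99 + 0.69s)·9.3/(s(s+7)). The closed-loop characteristic equation is s² + (7 + 9.3·0.69)s + 9.3·8.99 = 0.
That is s² + 13.42s + 83.61 = 0, so ω_n = 9.144 rad/s and ζ = 13.42/(2·9.144) = 0.7337.

ζ = 0.734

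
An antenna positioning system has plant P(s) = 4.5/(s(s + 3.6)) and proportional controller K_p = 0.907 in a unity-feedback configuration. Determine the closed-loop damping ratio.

ζ = 0.891

1 + K_p·P(s) = 0 gives s² + 3.6s + 4.082 = 0.
Matching s² + 2ζω_n s + ω_n²: ω_n = √4.082 = 2.02 rad/s and 2ζω_n = 3.6, so ζ = 3.6/(2·2.02) = 0.891.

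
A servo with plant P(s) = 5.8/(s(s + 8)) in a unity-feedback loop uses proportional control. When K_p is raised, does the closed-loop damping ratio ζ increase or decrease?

ζ = 8/(2√(5.8K_p)); increasing K_p raises the denominator, so ζ falls.

decrease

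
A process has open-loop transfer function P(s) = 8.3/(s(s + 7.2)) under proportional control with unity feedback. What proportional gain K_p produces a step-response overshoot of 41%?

K_p = 20.9

From %OS = 100·exp(−πζ/√(1−ζ²)) = 41%, ζ = −ln(0.41)/√(π²+ln²(0.41)) = 0.273.
Characteristic equation s² + 7.2s + 8.3K_p = 0 gives ζ = 7.2/(2√(8.3K_p)).
Setting ζ = 0.273: √(8.3K_p) = 7.2/(2·0.273) = 13.19, so K_p = 173.9/8.3 = 20.9.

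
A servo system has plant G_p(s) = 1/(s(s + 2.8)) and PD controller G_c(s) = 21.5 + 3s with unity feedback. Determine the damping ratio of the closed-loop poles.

ζ = 0.625

Forward path: (21.5 + 3s)·1/(s(s+2.8)). The closed-loop characteristic equation is s² + (2.8 + 1·3)s + 1·21.5 = 0.
That is s² + 5.8s + 21.5 = 0, so ω_n = 4.637 rad/s and ζ = 5.8/(2·4.637) = 0.6254.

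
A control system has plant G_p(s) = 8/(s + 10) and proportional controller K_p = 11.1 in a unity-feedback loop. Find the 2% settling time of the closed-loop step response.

Closed-loop transfer function: T(s) = K_p·G_p(s)/(1 + K_p·G_p(s)) = 88.8/(s + 10 + 88.8) = 88.8/(s + 98.8).
Time constant τ = 1/98.8 = 0.01012 s, so the 2% settling time is about 4τ = 0.0405 s.

T_s ≈ 0.0405 s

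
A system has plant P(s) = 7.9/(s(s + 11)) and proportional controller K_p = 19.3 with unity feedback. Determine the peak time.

T_p = 0.284 s

The closed-loop denominator s² + 11s + 152.5 gives ω_n = √152.5 = 12.35 and ζ = 11/(2ω_n) = 0.4454.
Damped frequency ω_d = ω_n√(1−ζ²) = 11.06 rad/s, so peak time T_p = π/ω_d = 0.284 s.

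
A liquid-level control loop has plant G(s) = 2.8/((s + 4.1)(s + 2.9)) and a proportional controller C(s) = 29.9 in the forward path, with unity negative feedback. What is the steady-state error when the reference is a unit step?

The loop is type 0. Static position error constant K_pos = C(0)·G(0) = 29.9·0.2355 = 7.041.
Steady-state error to a unit step: e_ss = 1/(1+K_pos) = 1/8.041 = 0.124.

0.124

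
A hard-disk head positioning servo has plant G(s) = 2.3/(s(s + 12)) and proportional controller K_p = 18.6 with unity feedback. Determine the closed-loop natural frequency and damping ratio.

1 + K_p·G(s) = 0 gives s² + 12s + 42.78 = 0.
So ω_n² = 42.78 ⇒ ω_n = 6.541 rad/s, and ζ = 12/(2ω_n) = 0.917.

ω_n = 6.54 rad/s, ζ = 0.917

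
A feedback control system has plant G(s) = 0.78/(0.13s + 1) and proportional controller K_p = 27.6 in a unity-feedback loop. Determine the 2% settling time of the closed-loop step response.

T_s ≈ 0.0231 s

Closed loop: T(s) = K_p·G/(1+K_p·G) = 21.53/(0.13s + 1 + 21.53), with pole at s = −(1 + 21.53)/0.13 = −173.3.
τ = 1/173.3 = 0.005771 s, so 2% settling time ≈ 4τ = 0.0231 s.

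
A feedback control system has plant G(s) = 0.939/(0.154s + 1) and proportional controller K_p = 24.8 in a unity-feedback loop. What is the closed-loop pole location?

s = -157.7

Closed loop: T(s) = K_p·G/(1+K_p·G) = 23.29/(0.154s + 1 + 23.29), with pole at s = −(1 + 23.29)/0.154 = −157.7.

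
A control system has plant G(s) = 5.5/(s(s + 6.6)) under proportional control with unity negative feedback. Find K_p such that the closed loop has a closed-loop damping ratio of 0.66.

K_p = 4.55

Closed-loop characteristic equation: s² + 6.6s + K_p·5.5 = 0.
So ω_n = √(5.5K_p) and 2ζω_n = 6.6, giving ζ = 6.6/(2√(5.5K_p)).
Setting ζ = 0.66: √(5.5K_p) = 6.6/(2·0.66) = 5, so K_p = 25/5.5 = 4.55.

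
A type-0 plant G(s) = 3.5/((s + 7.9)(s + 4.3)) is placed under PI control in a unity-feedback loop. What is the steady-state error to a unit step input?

0

The PI controller's integrator makes the forward path type 1, so e_ss to a step is zero.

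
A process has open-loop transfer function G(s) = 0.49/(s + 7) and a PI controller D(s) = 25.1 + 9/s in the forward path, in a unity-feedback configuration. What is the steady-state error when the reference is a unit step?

The open loop D(s)G(s) has a pole at the origin (type 1), so the static position error constant is infinite and e_ss = 1/(1+∞) = 0.

0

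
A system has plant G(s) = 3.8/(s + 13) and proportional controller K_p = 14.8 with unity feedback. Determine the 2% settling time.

T_s ≈ 0.0578 s

Closed-loop transfer function: T(s) = K_p·G(s)/(1 + K_p·G(s)) = 56.24/(s + 13 + 56.24) = 56.24/(s + 69.24).
Time constant τ = 1/69.24 = 0.01444 s, so the 2% settling time is about 4τ = 0.0578 s.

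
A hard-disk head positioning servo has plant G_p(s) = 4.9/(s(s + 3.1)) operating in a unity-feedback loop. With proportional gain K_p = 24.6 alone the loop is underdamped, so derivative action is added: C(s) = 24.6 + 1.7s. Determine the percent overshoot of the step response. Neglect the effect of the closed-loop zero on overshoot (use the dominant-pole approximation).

14.7%

Forward path: (24.6 + 1.7s)·4.9/(s(s+3.1)). The closed-loop characteristic equation is s² + (3.1 + 4.9·1.7)s + 4.9·24.6 = 0.
That is s² + 11.43s + 120.5 = 0, so ω_n = 10.98 rad/s and ζ = 11.43/(2·10.98) = 0.5205.
%OS = 100·exp(−πζ/√(1−ζ²)) = 14.7%.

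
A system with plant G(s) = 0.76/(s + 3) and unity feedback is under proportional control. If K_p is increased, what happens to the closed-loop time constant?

decrease

The closed-loop bandwidth 3+K_p·0.76 grows with K_p, so τ shrinks.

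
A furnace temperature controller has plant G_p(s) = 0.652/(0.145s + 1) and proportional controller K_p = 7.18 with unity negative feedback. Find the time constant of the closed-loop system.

Closed loop: T(s) = K_p·G_p/(1+K_p·G_p) = 4.681/(0.145s + 1 + 4.681), with pole at s = −(1 + 4.681)/0.145 = −39.18.
Closed-loop time constant τ = 1/39.18 = 0.0255 s.

τ = 0.0255 s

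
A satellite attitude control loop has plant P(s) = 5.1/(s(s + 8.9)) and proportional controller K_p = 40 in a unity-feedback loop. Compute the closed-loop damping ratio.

The closed-loop denominator is s(s+8.9) + 40·5.1 = s² + 8.9s + 204.
Matching s² + 2ζω_n s + ω_n²: ω_n = √204 = 14.28 rad/s and 2ζω_n = 8.9, so ζ = 8.9/(2·14.28) = 0.312.

ζ = 0.312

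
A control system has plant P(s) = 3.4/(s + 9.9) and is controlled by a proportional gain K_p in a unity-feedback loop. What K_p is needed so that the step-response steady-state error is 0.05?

K_p = 55.3

Steady-state error for a unit step on this type-0 loop is 1/(1 + K_p·P(0)).
P(0) = 0.3434. Require 1/(1 + K_p·0.3434) = 0.05, so 1 + 0.3434·K_p = 20.
K_p = (20 − 1)/0.3434 = 55.3.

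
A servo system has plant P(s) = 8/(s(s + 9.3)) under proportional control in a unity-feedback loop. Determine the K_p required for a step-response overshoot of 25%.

K_p = 16.6

From %OS = 100·exp(−πζ/√(1−ζ²)) = 25%, ζ = −ln(0.25)/√(π²+ln²(0.25)) = 0.4037.
Characteristic equation s² + 9.3s + 8K_p = 0 gives ζ = 9.3/(2√(8K_p)).
Setting ζ = 0.4037: √(8K_p) = 9.3/(2·0.4037) = 11.52, so K_p = 132.7/8 = 16.6.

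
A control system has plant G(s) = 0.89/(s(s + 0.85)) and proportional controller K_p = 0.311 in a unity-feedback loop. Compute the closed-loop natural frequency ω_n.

ω_n = 0.526 rad/s

The closed-loop denominator is s(s+0.85) + 0.311·0.89 = s² + 0.85s + 0.2768.
So ω_n² = 0.2768 ⇒ ω_n = 0.5261 rad/s, and ζ = 0.85/(2ω_n) = 0.808.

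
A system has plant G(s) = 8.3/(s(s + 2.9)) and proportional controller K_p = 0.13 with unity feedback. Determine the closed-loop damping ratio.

ζ = 1.4

1 + K_p·G(s) = 0 gives s² + 2.9s + 1.079 = 0.
So ω_n² = 1.079 ⇒ ω_n = 1.039 rad/s, and ζ = 2.9/(2ω_n) = 1.4.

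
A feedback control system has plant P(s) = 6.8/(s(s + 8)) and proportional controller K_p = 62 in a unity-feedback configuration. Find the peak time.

Closed-loop characteristic equation: s² + 8s + 421.6 = 0, so ω_n = 20.53 rad/s and ζ = 8/(2·20.53) = 0.1948.
Damped frequency ω_d = ω_n√(1−ζ²) = 20.14 rad/s, so peak time T_p = π/ω_d = 0.156 s.

T_p = 0.156 s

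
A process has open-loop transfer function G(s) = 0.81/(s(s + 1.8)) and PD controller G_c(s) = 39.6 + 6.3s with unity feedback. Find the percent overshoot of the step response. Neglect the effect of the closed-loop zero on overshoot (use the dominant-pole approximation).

8.94%

Forward path: (39.6 + 6.3s)·0.81/(s(s+1.8)). The closed-loop characteristic equation is s² + (1.8 + 0.81·6.3)s + 0.81·39.6 = 0.
That is s² + 6.903s + 32.08 = 0, so ω_n = 5.664 rad/s and ζ = 6.903/(2·5.664) = 0.6094.
%OS = 100·exp(−πζ/√(1−ζ²)) = 8.94%.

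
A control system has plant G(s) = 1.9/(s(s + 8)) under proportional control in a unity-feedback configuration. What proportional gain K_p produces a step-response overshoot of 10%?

From %OS = 100·exp(−πζ/√(1−ζ²)) = 10%, ζ = −ln(0.1)/√(π²+ln²(0.1)) = 0.5912.
Characteristic equation s² + 8s + 1.9K_p = 0 gives ζ = 8/(2√(1.9K_p)).
Setting ζ = 0.5912: √(1.9K_p) = 8/(2·0.5912) = 6.766, so K_p = 45.78/1.9 = 24.1.

K_p = 24.1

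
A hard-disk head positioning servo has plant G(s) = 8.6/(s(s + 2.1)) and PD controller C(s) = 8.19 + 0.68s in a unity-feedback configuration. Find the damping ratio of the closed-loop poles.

ζ = 0.474

Forward path: (8.19 + 0.68s)·8.6/(s(s+2.1)). The closed-loop characteristic equation is s² + (2.1 + 8.6·0.68)s + 8.6·8.19 = 0.
That is s² + 7.948s + 70.43 = 0, so ω_n = 8.392 rad/s and ζ = 7.948/(2·8.392) = 0.4735.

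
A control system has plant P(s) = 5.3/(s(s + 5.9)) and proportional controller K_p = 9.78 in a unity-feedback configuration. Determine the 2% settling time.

The closed-loop denominator s² + 5.9s + 51.83 gives ω_n = √51.83 = 7.2 and ζ = 5.9/(2ω_n) = 0.4097.
2% settling time T_s ≈ 4/(ζω_n) = 4/2.95 = 1.36 s.

T_s ≈ 1.36 s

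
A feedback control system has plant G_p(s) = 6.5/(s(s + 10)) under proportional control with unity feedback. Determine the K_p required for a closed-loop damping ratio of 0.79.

K_p = 6.16

Closed-loop characteristic equation: s² + 10s + K_p·6.5 = 0.
So ω_n = √(6.5K_p) and 2ζω_n = 10, giving ζ = 10/(2√(6.5K_p)).
Setting ζ = 0.79: √(6.5K_p) = 10/(2·0.79) = 6.329, so K_p = 40.06/6.5 = 6.16.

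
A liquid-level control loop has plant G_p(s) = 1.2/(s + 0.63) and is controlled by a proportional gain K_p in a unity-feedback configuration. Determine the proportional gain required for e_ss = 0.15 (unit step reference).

The loop is type 0, so e_ss(step) = 1/(1 + K_pos) with K_pos = K_p·G_p(0).
G_p(0) = 1.905. Require 1/(1 + K_p·1.905) = 0.15, so 1 + 1.905·K_p = 6.667.
K_p = (6.667 − 1)/1.905 = 2.98.

K_p = 2.98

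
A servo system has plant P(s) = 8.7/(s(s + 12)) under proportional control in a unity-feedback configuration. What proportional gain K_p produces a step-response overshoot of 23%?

K_p = 23

From %OS = 100·exp(−πζ/√(1−ζ²)) = 23%, ζ = −ln(0.23)/√(π²+ln²(0.23)) = 0.4237.
Characteristic equation s² + 12s + 8.7K_p = 0 gives ζ = 12/(2√(8.7K_p)).
Setting ζ = 0.4237: √(8.7K_p) = 12/(2·0.4237) = 14.16, so K_p = 200.5/8.7 = 23.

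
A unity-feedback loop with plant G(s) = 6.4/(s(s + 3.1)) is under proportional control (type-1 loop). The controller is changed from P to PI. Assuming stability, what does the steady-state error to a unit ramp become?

The integrator raises the loop to type 2, so K_v → ∞ and e_ss to a ramp is zero.

0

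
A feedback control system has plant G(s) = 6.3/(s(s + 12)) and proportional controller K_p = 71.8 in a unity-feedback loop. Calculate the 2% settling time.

T_s ≈ 0.667 s

Closed-loop characteristic equation: s² + 12s + 452.3 = 0, so ω_n = 21.27 rad/s and ζ = 12/(2·21.27) = 0.2821.
2% settling time T_s ≈ 4/(ζω_n) = 4/6 = 0.667 s.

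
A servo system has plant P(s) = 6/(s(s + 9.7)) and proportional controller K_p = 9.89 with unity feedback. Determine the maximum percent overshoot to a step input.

Closed-loop characteristic equation: s² + 9.7s + 59.34 = 0, so ω_n = 7.703 rad/s and ζ = 9.7/(2·7.703) = 0.6296.
%OS = 100·exp(−πζ/√(1−ζ²)) = 100·exp(−π·0.6296/√0.6036) = 7.84%.

7.84%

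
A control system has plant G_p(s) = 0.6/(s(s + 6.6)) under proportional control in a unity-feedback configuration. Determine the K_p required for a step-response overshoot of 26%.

From %OS = 100·exp(−πζ/√(1−ζ²)) = 26%, ζ = −ln(0.26)/√(π²+ln²(0.26)) = 0.3941.
Characteristic equation s² + 6.6s + 0.6K_p = 0 gives ζ = 6.6/(2√(0.6K_p)).
Setting ζ = 0.3941: √(0.6K_p) = 6.6/(2·0.3941) = 8.374, so K_p = 70.12/0.6 = 117.

K_p = 117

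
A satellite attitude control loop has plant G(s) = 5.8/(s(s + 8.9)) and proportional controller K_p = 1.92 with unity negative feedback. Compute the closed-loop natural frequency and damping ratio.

ω_n = 3.34 rad/s, ζ = 1.33

With unity feedback the closed-loop characteristic equation is s² + 8.9s + 1.92·5.8 = s² + 8.9s + 11.14 = 0.
Matching s² + 2ζω_n s + ω_n²: ω_n = √11.14 = 3.337 rad/s and 2ζω_n = 8.9, so ζ = 8.9/(2·3.337) = 1.33.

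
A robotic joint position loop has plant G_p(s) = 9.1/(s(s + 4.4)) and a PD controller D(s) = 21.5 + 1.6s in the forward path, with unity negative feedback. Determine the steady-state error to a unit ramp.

The loop has one pole at the origin (type 1). Velocity error constant K_v = lim_{s→0} s·D(s)G_p(s) = 21.5·9.1/4.4 = 44.47.
Steady-state error to a unit ramp: e_ss = 1/K_v = 0.0225.

0.0225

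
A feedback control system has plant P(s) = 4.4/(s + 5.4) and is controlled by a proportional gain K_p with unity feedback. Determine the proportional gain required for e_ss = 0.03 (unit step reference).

Steady-state error for a unit step on this type-0 loop is 1/(1 + K_p·P(0)).
P(0) = 0.8148. Require 1/(1 + K_p·0.8148) = 0.03, so 1 + 0.8148·K_p = 33.33.
K_p = (33.33 − 1)/0.8148 = 39.7.

K_p = 39.7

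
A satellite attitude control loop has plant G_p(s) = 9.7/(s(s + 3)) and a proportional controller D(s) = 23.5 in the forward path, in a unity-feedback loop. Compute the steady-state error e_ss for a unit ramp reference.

0.0132

The loop has one pole at the origin (type 1). Velocity error constant K_v = lim_{s→0} s·D(s)G_p(s) = 23.5·9.7/3 = 75.98.
Steady-state error to a unit ramp: e_ss = 1/K_v = 0.0132.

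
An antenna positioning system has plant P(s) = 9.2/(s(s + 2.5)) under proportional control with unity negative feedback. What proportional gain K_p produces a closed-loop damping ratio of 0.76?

Closed-loop characteristic equation: s² + 2.5s + K_p·9.2 = 0.
So ω_n = √(9.2K_p) and 2ζω_n = 2.5, giving ζ = 2.5/(2√(9.2K_p)).
Setting ζ = 0.76: √(9.2K_p) = 2.5/(2·0.76) = 1.645, so K_p = 2.705/9.2 = 0.294.

K_p = 0.294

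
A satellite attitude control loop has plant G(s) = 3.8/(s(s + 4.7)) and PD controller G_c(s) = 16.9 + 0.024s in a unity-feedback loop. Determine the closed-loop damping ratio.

ζ = 0.299

Forward path: (16.9 + 0.024s)·3.8/(s(s+4.7)). The closed-loop characteristic equation is s² + (4.7 + 3.8·0.024)s + 3.8·16.9 = 0.
That is s² + 4.791s + 64.22 = 0, so ω_n = 8.014 rad/s and ζ = 4.791/(2·8.014) = 0.2989.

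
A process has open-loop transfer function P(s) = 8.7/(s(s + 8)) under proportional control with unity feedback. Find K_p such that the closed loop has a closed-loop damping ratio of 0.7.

K_p = 3.75

Closed-loop characteristic equation: s² + 8s + K_p·8.7 = 0.
So ω_n = √(8.7K_p) and 2ζω_n = 8, giving ζ = 8/(2√(8.7K_p)).
Setting ζ = 0.7: √(8.7K_p) = 8/(2·0.7) = 5.714, so K_p = 32.65/8.7 = 3.75.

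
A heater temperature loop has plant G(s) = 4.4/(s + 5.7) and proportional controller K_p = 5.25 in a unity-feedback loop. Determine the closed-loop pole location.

s = -28.8

Closed-loop transfer function: T(s) = K_p·G(s)/(1 + K_p·G(s)) = 23.1/(s + 5.7 + 23.1) = 23.1/(s + 28.8).
The closed-loop pole is at s = −28.8.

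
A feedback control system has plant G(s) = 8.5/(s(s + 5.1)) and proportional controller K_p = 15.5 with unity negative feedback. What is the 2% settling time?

Closed-loop characteristic equation: s² + 5.1s + 131.8 = 0, so ω_n = 11.48 rad/s and ζ = 5.1/(2·11.48) = 0.2222.
2% settling time T_s ≈ 4/(ζω_n) = 4/2.55 = 1.57 s.

T_s ≈ 1.57 s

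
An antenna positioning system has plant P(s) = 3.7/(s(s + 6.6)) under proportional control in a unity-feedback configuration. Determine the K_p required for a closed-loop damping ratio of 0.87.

Closed-loop characteristic equation: s² + 6.6s + K_p·3.7 = 0.
So ω_n = √(3.7K_p) and 2ζω_n = 6.6, giving ζ = 6.6/(2√(3.7K_p)).
Setting ζ = 0.87: √(3.7K_p) = 6.6/(2·0.87) = 3.793, so K_p = 14.39/3.7 = 3.89.

K_p = 3.89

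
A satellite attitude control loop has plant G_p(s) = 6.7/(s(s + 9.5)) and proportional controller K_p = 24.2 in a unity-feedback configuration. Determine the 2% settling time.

The closed-loop denominator s² + 9.5s + 162.1 gives ω_n = √162.1 = 12.73 and ζ = 9.5/(2ω_n) = 0.373.
2% settling time T_s ≈ 4/(ζω_n) = 4/4.75 = 0.842 s.

T_s ≈ 0.842 s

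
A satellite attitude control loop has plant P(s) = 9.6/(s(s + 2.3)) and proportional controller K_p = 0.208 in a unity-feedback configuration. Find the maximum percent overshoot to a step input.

1.23%

From 1 + K_pP(s) = 0: s² + 2.3s + 1.997 = 0 ⇒ ω_n = 1.413, ζ = 0.8138.
%OS = 100·exp(−πζ/√(1−ζ²)) = 100·exp(−π·0.8138/√0.3377) = 1.23%.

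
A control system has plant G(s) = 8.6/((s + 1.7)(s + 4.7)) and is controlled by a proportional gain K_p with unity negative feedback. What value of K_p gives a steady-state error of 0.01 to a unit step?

Steady-state error for a unit step on this type-0 loop is 1/(1 + K_p·G(0)).
G(0) = 1.076. Require 1/(1 + K_p·1.076) = 0.01, so 1 + 1.076·K_p = 100.
K_p = (100 − 1)/1.076 = 92.

K_p = 92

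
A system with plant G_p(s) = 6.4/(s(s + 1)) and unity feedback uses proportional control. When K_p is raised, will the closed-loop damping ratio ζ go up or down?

decrease

ζ = 1/(2√(6.4K_p)); increasing K_p raises the denominator, so ζ falls.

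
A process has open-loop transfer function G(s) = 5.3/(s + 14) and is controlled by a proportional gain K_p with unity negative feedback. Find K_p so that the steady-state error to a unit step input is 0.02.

K_p = 129

Steady-state error for a unit step on this type-0 loop is 1/(1 + K_p·G(0)).
G(0) = 0.3786. Require 1/(1 + K_p·0.3786) = 0.02, so 1 + 0.3786·K_p = 50.
K_p = (50 − 1)/0.3786 = 129.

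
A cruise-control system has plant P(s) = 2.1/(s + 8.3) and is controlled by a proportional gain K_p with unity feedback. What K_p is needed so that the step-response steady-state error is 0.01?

K_p = 391

For a type-0 loop with proportional control, e_ss = 1/(1 + K_p·P(0)).
P(0) = 0.253. Require 1/(1 + K_p·0.253) = 0.01, so 1 + 0.253·K_p = 100.
K_p = (100 − 1)/0.253 = 391.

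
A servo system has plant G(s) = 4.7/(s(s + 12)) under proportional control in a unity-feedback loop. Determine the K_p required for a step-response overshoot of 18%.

K_p = 33.4

From %OS = 100·exp(−πζ/√(1−ζ²)) = 18%, ζ = −ln(0.18)/√(π²+ln²(0.18)) = 0.4791.
Characteristic equation s² + 12s + 4.7K_p = 0 gives ζ = 12/(2√(4.7K_p)).
Setting ζ = 0.4791: √(4.7K_p) = 12/(2·0.4791) = 12.52, so K_p = 156.8/4.7 = 33.4.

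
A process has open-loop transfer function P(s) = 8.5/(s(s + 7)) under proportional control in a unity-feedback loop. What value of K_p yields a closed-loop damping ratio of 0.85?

Closed-loop characteristic equation: s² + 7s + K_p·8.5 = 0.
So ω_n = √(8.5K_p) and 2ζω_n = 7, giving ζ = 7/(2√(8.5K_p)).
Setting ζ = 0.85: √(8.5K_p) = 7/(2·0.85) = 4.118, so K_p = 16.96/8.5 = 1.99.

K_p = 1.99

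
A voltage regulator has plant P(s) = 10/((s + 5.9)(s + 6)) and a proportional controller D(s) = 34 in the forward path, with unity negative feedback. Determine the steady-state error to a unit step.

The loop is type 0. Static position error constant K_pos = D(0)·P(0) = 34·0.2825 = 9.605.
Steady-state error to a unit step: e_ss = 1/(1+K_pos) = 1/10.6 = 0.0943.

0.0943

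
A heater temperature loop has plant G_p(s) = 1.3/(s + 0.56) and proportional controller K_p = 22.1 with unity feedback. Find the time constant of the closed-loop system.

τ = 0.0341 s

Closed-loop transfer function: T(s) = K_p·G_p(s)/(1 + K_p·G_p(s)) = 28.73/(s + 0.56 + 28.73) = 28.73/(s + 29.29).
Time constant τ = 1/29.29 = 0.0341 s.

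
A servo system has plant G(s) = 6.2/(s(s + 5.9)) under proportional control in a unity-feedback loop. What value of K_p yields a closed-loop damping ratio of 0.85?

Closed-loop characteristic equation: s² + 5.9s + K_p·6.2 = 0.
So ω_n = √(6.2K_p) and 2ζω_n = 5.9, giving ζ = 5.9/(2√(6.2K_p)).
Setting ζ = 0.85: √(6.2K_p) = 5.9/(2·0.85) = 3.471, so K_p = 12.04/6.2 = 1.94.

K_p = 1.94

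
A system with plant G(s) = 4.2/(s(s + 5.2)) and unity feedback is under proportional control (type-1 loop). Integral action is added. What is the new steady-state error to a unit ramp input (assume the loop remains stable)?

The integrator raises the loop to type 2, so K_v → ∞ and e_ss to a ramp is zero.

0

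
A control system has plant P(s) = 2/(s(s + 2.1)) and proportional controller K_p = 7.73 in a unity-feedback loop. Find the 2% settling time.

T_s ≈ 3.81 s

The closed-loop denominator s² + 2.1s + 15.46 gives ω_n = √15.46 = 3.932 and ζ = 2.1/(2ω_n) = 0.267.
2% settling time T_s ≈ 4/(ζω_n) = 4/1.05 = 3.81 s.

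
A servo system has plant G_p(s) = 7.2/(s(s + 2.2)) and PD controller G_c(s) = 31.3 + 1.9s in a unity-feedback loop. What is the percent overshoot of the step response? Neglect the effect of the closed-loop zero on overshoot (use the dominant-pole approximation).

14.1%

Forward path: (31.3 + 1.9s)·7.2/(s(s+2.2)). The closed-loop characteristic equation is s² + (2.2 + 7.2·1.9)s + 7.2·31.3 = 0.
That is s² + 15.88s + 225.4 = 0, so ω_n = 15.01 rad/s and ζ = 15.88/(2·15.01) = 0.5289.
%OS = 100·exp(−πζ/√(1−ζ²)) = 14.1%.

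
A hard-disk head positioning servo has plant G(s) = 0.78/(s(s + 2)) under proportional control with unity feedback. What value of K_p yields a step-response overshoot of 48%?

From %OS = 100·exp(−πζ/√(1−ζ²)) = 48%, ζ = −ln(0.48)/√(π²+ln²(0.48)) = 0.2275.
Characteristic equation s² + 2s + 0.78K_p = 0 gives ζ = 2/(2√(0.78K_p)).
Setting ζ = 0.2275: √(0.78K_p) = 2/(2·0.2275) = 4.396, so K_p = 19.32/0.78 = 24.8.

K_p = 24.8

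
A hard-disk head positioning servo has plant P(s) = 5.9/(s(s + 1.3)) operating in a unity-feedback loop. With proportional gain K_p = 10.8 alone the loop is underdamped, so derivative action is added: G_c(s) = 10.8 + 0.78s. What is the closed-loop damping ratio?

Forward path: (10.8 + 0.78s)·5.9/(s(s+1.3)). The closed-loop characteristic equation is s² + (1.3 + 5.9·0.78)s + 5.9·10.8 = 0.
That is s² + 5.902s + 63.72 = 0, so ω_n = 7.982 rad/s and ζ = 5.902/(2·7.982) = 0.3697.

ζ = 0.37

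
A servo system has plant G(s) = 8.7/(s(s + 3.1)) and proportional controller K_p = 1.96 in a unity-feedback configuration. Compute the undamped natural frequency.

ω_n = 4.13 rad/s

1 + K_p·G(s) = 0 gives s² + 3.1s + 17.05 = 0.
So ω_n² = 17.05 ⇒ ω_n = 4.129 rad/s, and ζ = 3.1/(2ω_n) = 0.375.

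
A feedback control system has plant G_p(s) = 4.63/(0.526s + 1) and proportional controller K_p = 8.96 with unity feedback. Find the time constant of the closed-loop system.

τ = 0.0124 s

Closed loop: T(s) = K_p·G_p/(1+K_p·G_p) = 41.48/(0.526s + 1 + 41.48), with pole at s = −(1 + 41.48)/0.526 = −80.77.
Closed-loop time constant τ = 1/80.77 = 0.0124 s.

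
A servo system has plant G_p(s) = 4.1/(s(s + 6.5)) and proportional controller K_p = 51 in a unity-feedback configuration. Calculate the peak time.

T_p = 0.223 s

From 1 + K_pG_p(s) = 0: s² + 6.5s + 209.1 = 0 ⇒ ω_n = 14.46, ζ = 0.2248.
Damped frequency ω_d = ω_n√(1−ζ²) = 14.09 rad/s, so peak time T_p = π/ω_d = 0.223 s.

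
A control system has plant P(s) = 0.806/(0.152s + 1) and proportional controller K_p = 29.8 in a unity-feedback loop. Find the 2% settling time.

T_s ≈ 0.0243 s

Closed loop: T(s) = K_p·P/(1+K_p·P) = 24.02/(0.152s + 1 + 24.02), with pole at s = −(1 + 24.02)/0.152 = −164.6.
τ = 1/164.6 = 0.006075 s, so 2% settling time ≈ 4τ = 0.0243 s.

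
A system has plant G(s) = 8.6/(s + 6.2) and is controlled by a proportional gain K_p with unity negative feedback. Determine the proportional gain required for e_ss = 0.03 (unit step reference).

K_p = 23.3

The loop is type 0, so e_ss(step) = 1/(1 + K_pos) with K_pos = K_p·G(0).
G(0) = 1.387. Require 1/(1 + K_p·1.387) = 0.03, so 1 + 1.387·K_p = 33.33.
K_p = (33.33 − 1)/1.387 = 23.3.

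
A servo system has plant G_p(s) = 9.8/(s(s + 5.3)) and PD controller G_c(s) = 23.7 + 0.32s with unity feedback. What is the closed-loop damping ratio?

Forward path: (23.7 + 0.32s)·9.8/(s(s+5.3)). The closed-loop characteristic equation is s² + (5.3 + 9.8·0.32)s + 9.8·23.7 = 0.
That is s² + 8.436s + 232.3 = 0, so ω_n = 15.24 rad/s and ζ = 8.436/(2·15.24) = 0.2768.

ζ = 0.277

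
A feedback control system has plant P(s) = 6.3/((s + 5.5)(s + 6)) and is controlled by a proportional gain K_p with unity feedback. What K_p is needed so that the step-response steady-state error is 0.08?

For a type-0 loop with proportional control, e_ss = 1/(1 + K_p·P(0)).
P(0) = 0.1909. Require 1/(1 + K_p·0.1909) = 0.08, so 1 + 0.1909·K_p = 12.5.
K_p = (12.5 − 1)/0.1909 = 60.2.

K_p = 60.2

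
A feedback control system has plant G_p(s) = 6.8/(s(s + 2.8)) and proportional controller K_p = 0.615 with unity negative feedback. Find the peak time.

Closed-loop characteristic equation: s² + 2.8s + 4.182 = 0, so ω_n = 2.045 rad/s and ζ = 2.8/(2·2.045) = 0.6846.
Damped frequency ω_d = ω_n√(1−ζ²) = 1.491 rad/s, so peak time T_p = π/ω_d = 2.11 s.

T_p = 2.11 s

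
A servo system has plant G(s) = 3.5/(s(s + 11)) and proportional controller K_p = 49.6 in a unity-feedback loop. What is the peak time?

Closed-loop characteristic equation: s² + 11s + 173.6 = 0, so ω_n = 13.18 rad/s and ζ = 11/(2·13.18) = 0.4174.
Damped frequency ω_d = ω_n√(1−ζ²) = 11.97 rad/s, so peak time T_p = π/ω_d = 0.262 s.

T_p = 0.262 s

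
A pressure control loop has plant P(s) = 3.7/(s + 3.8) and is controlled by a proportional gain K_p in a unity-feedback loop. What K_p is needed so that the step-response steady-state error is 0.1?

K_p = 9.24

For a type-0 loop with proportional control, e_ss = 1/(1 + K_p·P(0)).
P(0) = 0.9737. Require 1/(1 + K_p·0.9737) = 0.1, so 1 + 0.9737·K_p = 10.
K_p = (10 − 1)/0.9737 = 9.24.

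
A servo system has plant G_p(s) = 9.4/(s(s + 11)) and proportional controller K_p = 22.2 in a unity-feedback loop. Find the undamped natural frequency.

ω_n = 14.4 rad/s

The closed-loop denominator is s(s+11) + 22.2·9.4 = s² + 11s + 208.7.
So ω_n² = 208.7 ⇒ ω_n = 14.45 rad/s, and ζ = 11/(2ω_n) = 0.381.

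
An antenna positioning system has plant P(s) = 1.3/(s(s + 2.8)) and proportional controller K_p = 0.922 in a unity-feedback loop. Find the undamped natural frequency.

The closed-loop denominator is s(s+2.8) + 0.922·1.3 = s² + 2.8s + 1.199.
Matching s² + 2ζω_n s + ω_n²: ω_n = √1.199 = 1.095 rad/s and 2ζω_n = 2.8, so ζ = 2.8/(2·1.095) = 1.28.

ω_n = 1.09 rad/s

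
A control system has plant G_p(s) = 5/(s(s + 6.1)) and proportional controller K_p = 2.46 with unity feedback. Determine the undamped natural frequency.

ω_n = 3.51 rad/s

The closed-loop denominator is s(s+6.1) + 2.46·5 = s² + 6.1s + 12.3.
Matching s² + 2ζω_n s + ω_n²: ω_n = √12.3 = 3.507 rad/s and 2ζω_n = 6.1, so ζ = 6.1/(2·3.507) = 0.87.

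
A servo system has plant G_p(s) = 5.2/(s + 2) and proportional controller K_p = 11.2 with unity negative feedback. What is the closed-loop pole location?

Closed-loop transfer function: T(s) = K_p·G_p(s)/(1 + K_p·G_p(s)) = 58.24/(s + 2 + 58.24) = 58.24/(s + 60.24).
The closed-loop pole is at s = −60.24.

s = -60.24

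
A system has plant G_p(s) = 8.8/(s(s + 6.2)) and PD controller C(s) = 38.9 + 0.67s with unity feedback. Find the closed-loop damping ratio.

Forward path: (38.9 + 0.67s)·8.8/(s(s+6.2)). The closed-loop characteristic equation is s² + (6.2 + 8.8·0.67)s + 8.8·38.9 = 0.
That is s² + 12.1s + 342.3 = 0, so ω_n = 18.5 rad/s and ζ = 12.1/(2·18.5) = 0.3269.

ζ = 0.327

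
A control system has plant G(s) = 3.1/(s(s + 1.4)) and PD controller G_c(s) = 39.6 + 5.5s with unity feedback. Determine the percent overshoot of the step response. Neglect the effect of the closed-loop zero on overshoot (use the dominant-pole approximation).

Forward path: (39.6 + 5.5s)·3.1/(s(s+1.4)). The closed-loop characteristic equation is s² + (1.4 + 3.1·5.5)s + 3.1·39.6 = 0.
That is s² + 18.45s + 122.8 = 0, so ω_n = 11.08 rad/s and ζ = 18.45/(2·11.08) = 0.8326.
%OS = 100·exp(−πζ/√(1−ζ²)) = 0.889%.

0.889%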